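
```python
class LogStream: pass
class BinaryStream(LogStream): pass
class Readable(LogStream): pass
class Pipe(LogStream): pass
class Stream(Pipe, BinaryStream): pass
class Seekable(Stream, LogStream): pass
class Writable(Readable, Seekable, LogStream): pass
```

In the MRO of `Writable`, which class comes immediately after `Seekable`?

L[Writable] = Writable + merge(L[Readable], L[Seekable], L[LogStream], [Readable Seekable LogStream])
  take Readable:  [Readable LogStream object] + [Seekable Stream Pipe BinaryStream LogStream object] + [LogStream object] + [Readable Seekable LogStream]
  take Seekable:  [LogStream object] + [Seekable Stream Pipe BinaryStream LogStream object] + [LogStream object] + [Seekable LogStream]
  take Stream:  [LogStream object] + [Stream Pipe BinaryStream LogStream object] + [LogStream object] + [LogStream]
  take Pipe:  [LogStream object] + [Pipe BinaryStream LogStream object] + [LogStream object] + [LogStream]
  take BinaryStream:  [LogStream object] + [BinaryStream LogStream object] + [LogStream object] + [LogStream]
  take LogStream:  [LogStream object] + [LogStream object] + [LogStream object] + [LogStream]
  take object:  [object] + [object] + [object]
MRO: Writable Readable Seekable Stream Pipe BinaryStream LogStream object
Seekable is at position 2; next is Stream.

Stream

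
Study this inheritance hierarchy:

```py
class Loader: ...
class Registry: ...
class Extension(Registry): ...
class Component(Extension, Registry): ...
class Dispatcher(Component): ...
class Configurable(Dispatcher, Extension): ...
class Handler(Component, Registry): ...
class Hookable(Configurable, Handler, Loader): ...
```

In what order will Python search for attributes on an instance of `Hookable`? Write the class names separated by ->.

L[Hookable] = Hookable + merge(L[Configurable], L[Handler], L[Loader], [Configurable Handler Loader])
  take Configurable:  [Configurable Dispatcher Component Extension Registry object] + [Handler Component Extension Registry object] + [Loader object] + [Configurable Handler Loader]
  take Dispatcher:  [Dispatcher Component Extension Registry object] + [Handler Component Extension Registry object] + [Loader object] + [Handler Loader]
  take Handler:  [Component Extension Registry object] + [Handler Component Extension Registry object] + [Loader object] + [Handler Loader]
  take Component:  [Component Extension Registry object] + [Component Extension Registry object] + [Loader object] + [Loader]
  take Extension:  [Extension Registry object] + [Extension Registry object] + [Loader object] + [Loader]
  take Registry:  [Registry object] + [Registry object] + [Loader object] + [Loader]
  take Loader:  [object] + [object] + [Loader object] + [Loader]
  take object:  [object] + [object] + [object]

Hookable -> Configurable -> Dispatcher -> Handler -> Component -> Extension -> Registry -> Loader -> object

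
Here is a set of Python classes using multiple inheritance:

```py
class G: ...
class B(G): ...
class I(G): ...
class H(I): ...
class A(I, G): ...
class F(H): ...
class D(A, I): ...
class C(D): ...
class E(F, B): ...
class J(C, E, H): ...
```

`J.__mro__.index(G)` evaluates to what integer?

L[J] = J + merge(L[C], L[E], L[H], [C E H])
  take C:  [C D A I G object] + [E F H I B G object] + [H I G object] + [C E H]
  take D:  [D A I G object] + [E F H I B G object] + [H I G object] + [E H]
  take A:  [A I G object] + [E F H I B G object] + [H I G object] + [E H]
  take E:  [I G object] + [E F H I B G object] + [H I G object] + [E H]
  take F:  [I G object] + [F H I B G object] + [H I G object] + [H]
  take H:  [I G object] + [H I B G object] + [H I G object] + [H]
  take I:  [I G object] + [I B G object] + [I G object]
  take B:  [G object] + [B G object] + [G object]
  take G:  [G object] + [G object] + [G object]
  take object:  [object] + [object] + [object]
MRO: J C D A E F H I B G object
G sits at index 9.

9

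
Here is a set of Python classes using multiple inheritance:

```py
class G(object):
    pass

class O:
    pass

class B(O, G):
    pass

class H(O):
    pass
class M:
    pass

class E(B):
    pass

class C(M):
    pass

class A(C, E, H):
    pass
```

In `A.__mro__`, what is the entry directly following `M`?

L[A] = A + merge(L[C], L[E], L[H], [C E H])
  take C:  [C M object] + [E B O G object] + [H O object] + [C E H]
  take M:  [M object] + [E B O G object] + [H O object] + [E H]
  take E:  [object] + [E B O G object] + [H O object] + [E H]
  take B:  [object] + [B O G object] + [H O object] + [H]
  take H:  [object] + [O G object] + [H O object] + [H]
  take O:  [object] + [O G object] + [O object]
  take G:  [object] + [G object] + [object]
  take object:  [object] + [object] + [object]
MRO: A C M E B H O G object
M is at position 2; next is E.

E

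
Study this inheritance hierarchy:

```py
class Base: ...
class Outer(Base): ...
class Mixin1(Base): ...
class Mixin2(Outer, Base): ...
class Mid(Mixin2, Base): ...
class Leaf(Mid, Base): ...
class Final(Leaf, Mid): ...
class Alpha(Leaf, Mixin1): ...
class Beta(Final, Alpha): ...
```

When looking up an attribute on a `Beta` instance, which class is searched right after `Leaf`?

L[Beta] = Beta + merge(L[Final], L[Alpha], [Final Alpha])
  take Final:  [Final Leaf Mid Mixin2 Outer Base object] + [Alpha Leaf Mid Mixin2 Outer Mixin1 Base object] + [Final Alpha]
  take Alpha:  [Leaf Mid Mixin2 Outer Base object] + [Alpha Leaf Mid Mixin2 Outer Mixin1 Base object] + [Alpha]
  take Leaf:  [Leaf Mid Mixin2 Outer Base object] + [Leaf Mid Mixin2 Outer Mixin1 Base object]
  take Mid:  [Mid Mixin2 Outer Base object] + [Mid Mixin2 Outer Mixin1 Base object]
  take Mixin2:  [Mixin2 Outer Base object] + [Mixin2 Outer Mixin1 Base object]
  take Outer:  [Outer Base object] + [Outer Mixin1 Base object]
  take Mixin1:  [Base object] + [Mixin1 Base object]
  take Base:  [Base object] + [Base object]
  take object:  [object] + [object]
MRO: Beta Final Alpha Leaf Mid Mixin2 Outer Mixin1 Base object
Leaf is at position 3; next is Mid.

Mid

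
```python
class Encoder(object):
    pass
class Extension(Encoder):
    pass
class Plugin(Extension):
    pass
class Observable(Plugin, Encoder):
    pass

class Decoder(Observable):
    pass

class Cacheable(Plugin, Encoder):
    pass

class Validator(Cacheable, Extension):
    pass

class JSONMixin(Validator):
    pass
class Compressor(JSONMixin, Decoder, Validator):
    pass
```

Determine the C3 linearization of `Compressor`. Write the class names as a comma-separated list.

L[Compressor] = Compressor + merge(L[JSONMixin], L[Decoder], L[Validator], [JSONMixin Decoder Validator])
  take JSONMixin:  [JSONMixin Validator Cacheable Plugin Extension Encoder object] + [Decoder Observable Plugin Extension Encoder object] + [Validator Cacheable Plugin Extension Encoder object] + [JSONMixin Decoder Validator]
  take Decoder:  [Validator Cacheable Plugin Extension Encoder object] + [Decoder Observable Plugin Extension Encoder object] + [Validator Cacheable Plugin Extension Encoder object] + [Decoder Validator]
  take Validator:  [Validator Cacheable Plugin Extension Encoder object] + [Observable Plugin Extension Encoder object] + [Validator Cacheable Plugin Extension Encoder object] + [Validator]
  take Cacheable:  [Cacheable Plugin Extension Encoder object] + [Observable Plugin Extension Encoder object] + [Cacheable Plugin Extension Encoder object]
  take Observable:  [Plugin Extension Encoder object] + [Observable Plugin Extension Encoder object] + [Plugin Extension Encoder object]
  take Plugin:  [Plugin Extension Encoder object] + [Plugin Extension Encoder object] + [Plugin Extension Encoder object]
  take Extension:  [Extension Encoder object] + [Extension Encoder object] + [Extension Encoder object]
  take Encoder:  [Encoder object] + [Encoder object] + [Encoder object]
  take object:  [object] + [object] + [object]

Compressor, JSONMixin, Decoder, Validator, Cacheable, Observable, Plugin, Extension, Encoder, object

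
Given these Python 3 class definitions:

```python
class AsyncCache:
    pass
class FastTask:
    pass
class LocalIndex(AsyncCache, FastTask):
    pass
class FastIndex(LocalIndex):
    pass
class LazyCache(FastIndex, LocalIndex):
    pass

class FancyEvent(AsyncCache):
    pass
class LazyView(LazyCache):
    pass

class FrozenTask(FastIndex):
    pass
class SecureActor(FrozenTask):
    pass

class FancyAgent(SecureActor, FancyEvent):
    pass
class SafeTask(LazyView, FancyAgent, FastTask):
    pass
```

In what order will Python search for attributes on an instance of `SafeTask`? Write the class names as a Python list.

L[SafeTask] = SafeTask + merge(L[LazyView], L[FancyAgent], L[FastTask], [LazyView FancyAgent FastTask])
  take LazyView:  [LazyView LazyCache FastIndex LocalIndex AsyncCache FastTask object] + [FancyAgent SecureActor FrozenTask FastIndex LocalIndex FancyEvent AsyncCache FastTask object] + [FastTask object] + [LazyView FancyAgent FastTask]
  take LazyCache:  [LazyCache FastIndex LocalIndex AsyncCache FastTask object] + [FancyAgent SecureActor FrozenTask FastIndex LocalIndex FancyEvent AsyncCache FastTask object] + [FastTask object] + [FancyAgent FastTask]
  take FancyAgent:  [FastIndex LocalIndex AsyncCache FastTask object] + [FancyAgent SecureActor FrozenTask FastIndex LocalIndex FancyEvent AsyncCache FastTask object] + [FastTask object] + [FancyAgent FastTask]
  take SecureActor:  [FastIndex LocalIndex AsyncCache FastTask object] + [SecureActor FrozenTask FastIndex LocalIndex FancyEvent AsyncCache FastTask object] + [FastTask object] + [FastTask]
  take FrozenTask:  [FastIndex LocalIndex AsyncCache FastTask object] + [FrozenTask FastIndex LocalIndex FancyEvent AsyncCache FastTask object] + [FastTask object] + [FastTask]
  take FastIndex:  [FastIndex LocalIndex AsyncCache FastTask object] + [FastIndex LocalIndex FancyEvent AsyncCache FastTask object] + [FastTask object] + [FastTask]
  take LocalIndex:  [LocalIndex AsyncCache FastTask object] + [LocalIndex FancyEvent AsyncCache FastTask object] + [FastTask object] + [FastTask]
  take FancyEvent:  [AsyncCache FastTask object] + [FancyEvent AsyncCache FastTask object] + [FastTask object] + [FastTask]
  take AsyncCache:  [AsyncCache FastTask object] + [AsyncCache FastTask object] + [FastTask object] + [FastTask]
  take FastTask:  [FastTask object] + [FastTask object] + [FastTask object] + [FastTask]
  take object:  [object] + [object] + [object]

[SafeTask, LazyView, LazyCache, FancyAgent, SecureActor, FrozenTask, FastIndex, LocalIndex, FancyEvent, AsyncCache, FastTask, object]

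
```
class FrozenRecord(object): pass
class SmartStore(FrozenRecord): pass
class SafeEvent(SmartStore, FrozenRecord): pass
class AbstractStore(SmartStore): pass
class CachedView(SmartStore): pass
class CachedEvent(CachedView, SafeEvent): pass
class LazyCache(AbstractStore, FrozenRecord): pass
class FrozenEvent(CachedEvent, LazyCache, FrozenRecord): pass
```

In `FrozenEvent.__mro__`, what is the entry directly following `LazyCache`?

L[FrozenEvent] = FrozenEvent + merge(L[CachedEvent], L[LazyCache], L[FrozenRecord], [CachedEvent LazyCache FrozenRecord])
  take CachedEvent:  [CachedEvent CachedView SafeEvent SmartStore FrozenRecord object] + [LazyCache AbstractStore SmartStore FrozenRecord object] + [FrozenRecord object] + [CachedEvent LazyCache FrozenRecord]
  take CachedView:  [CachedView SafeEvent SmartStore FrozenRecord object] + [LazyCache AbstractStore SmartStore FrozenRecord object] + [FrozenRecord object] + [LazyCache FrozenRecord]
  take SafeEvent:  [SafeEvent SmartStore FrozenRecord object] + [LazyCache AbstractStore SmartStore FrozenRecord object] + [FrozenRecord object] + [LazyCache FrozenRecord]
  take LazyCache:  [SmartStore FrozenRecord object] + [LazyCache AbstractStore SmartStore FrozenRecord object] + [FrozenRecord object] + [LazyCache FrozenRecord]
  take AbstractStore:  [SmartStore FrozenRecord object] + [AbstractStore SmartStore FrozenRecord object] + [FrozenRecord object] + [FrozenRecord]
  take SmartStore:  [SmartStore FrozenRecord object] + [SmartStore FrozenRecord object] + [FrozenRecord object] + [FrozenRecord]
  take FrozenRecord:  [FrozenRecord object] + [FrozenRecord object] + [FrozenRecord object] + [FrozenRecord]
  take object:  [object] + [object] + [object]
MRO: FrozenEvent CachedEvent CachedView SafeEvent LazyCache AbstractStore SmartStore FrozenRecord object
LazyCache is at position 4; next is AbstractStore.

AbstractStore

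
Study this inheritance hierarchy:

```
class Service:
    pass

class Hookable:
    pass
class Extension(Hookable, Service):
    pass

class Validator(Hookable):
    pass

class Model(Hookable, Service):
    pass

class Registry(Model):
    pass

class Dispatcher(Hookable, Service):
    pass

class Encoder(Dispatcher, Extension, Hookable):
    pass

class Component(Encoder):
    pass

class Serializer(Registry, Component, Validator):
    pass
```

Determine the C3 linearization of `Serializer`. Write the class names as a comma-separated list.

Serializer, Registry, Model, Component, Encoder, Dispatcher, Extension, Validator, Hookable, Service, object

L[Serializer] = Serializer + merge(L[Registry], L[Component], L[Validator], [Registry Component Validator])
  take Registry:  [Registry Model Hookable Service object] + [Component Encoder Dispatcher Extension Hookable Service object] + [Validator Hookable object] + [Registry Component Validator]
  take Model:  [Model Hookable Service object] + [Component Encoder Dispatcher Extension Hookable Service object] + [Validator Hookable object] + [Component Validator]
  take Component:  [Hookable Service object] + [Component Encoder Dispatcher Extension Hookable Service object] + [Validator Hookable object] + [Component Validator]
  take Encoder:  [Hookable Service object] + [Encoder Dispatcher Extension Hookable Service object] + [Validator Hookable object] + [Validator]
  take Dispatcher:  [Hookable Service object] + [Dispatcher Extension Hookable Service object] + [Validator Hookable object] + [Validator]
  take Extension:  [Hookable Service object] + [Extension Hookable Service object] + [Validator Hookable object] + [Validator]
  take Validator:  [Hookable Service object] + [Hookable Service object] + [Validator Hookable object] + [Validator]
  take Hookable:  [Hookable Service object] + [Hookable Service object] + [Hookable object]
  take Service:  [Service object] + [Service object] + [object]
  take object:  [object] + [object] + [object]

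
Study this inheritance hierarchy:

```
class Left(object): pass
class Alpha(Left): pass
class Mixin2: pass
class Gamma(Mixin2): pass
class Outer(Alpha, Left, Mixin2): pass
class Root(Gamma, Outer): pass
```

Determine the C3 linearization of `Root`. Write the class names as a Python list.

L[Root] = Root + merge(L[Gamma], L[Outer], [Gamma Outer])
  take Gamma:  [Gamma Mixin2 object] + [Outer Alpha Left Mixin2 object] + [Gamma Outer]
  take Outer:  [Mixin2 object] + [Outer Alpha Left Mixin2 object] + [Outer]
  take Alpha:  [Mixin2 object] + [Alpha Left Mixin2 object]
  take Left:  [Mixin2 object] + [Left Mixin2 object]
  take Mixin2:  [Mixin2 object] + [Mixin2 object]
  take object:  [object] + [object]

[Root, Gamma, Outer, Alpha, Left, Mixin2, object]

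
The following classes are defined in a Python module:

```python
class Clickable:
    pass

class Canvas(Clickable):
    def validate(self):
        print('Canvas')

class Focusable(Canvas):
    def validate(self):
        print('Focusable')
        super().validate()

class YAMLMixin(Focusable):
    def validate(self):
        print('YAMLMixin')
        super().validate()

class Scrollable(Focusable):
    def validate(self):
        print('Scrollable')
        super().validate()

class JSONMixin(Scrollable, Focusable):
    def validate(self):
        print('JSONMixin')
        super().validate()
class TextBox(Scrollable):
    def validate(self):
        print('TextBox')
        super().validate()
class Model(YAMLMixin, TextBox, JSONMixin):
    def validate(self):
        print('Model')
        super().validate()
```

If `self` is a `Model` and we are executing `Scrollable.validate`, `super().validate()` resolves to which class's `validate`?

Focusable

L[Model] = Model + merge(L[YAMLMixin], L[TextBox], L[JSONMixin], [YAMLMixin TextBox JSONMixin])
  take YAMLMixin:  [YAMLMixin Focusable Canvas Clickable object] + [TextBox Scrollable Focusable Canvas Clickable object] + [JSONMixin Scrollable Focusable Canvas Clickable object] + [YAMLMixin TextBox JSONMixin]
  take TextBox:  [Focusable Canvas Clickable object] + [TextBox Scrollable Focusable Canvas Clickable object] + [JSONMixin Scrollable Focusable Canvas Clickable object] + [TextBox JSONMixin]
  take JSONMixin:  [Focusable Canvas Clickable object] + [Scrollable Focusable Canvas Clickable object] + [JSONMixin Scrollable Focusable Canvas Clickable object] + [JSONMixin]
  take Scrollable:  [Focusable Canvas Clickable object] + [Scrollable Focusable Canvas Clickable object] + [Scrollable Focusable Canvas Clickable object]
  take Focusable:  [Focusable Canvas Clickable object] + [Focusable Canvas Clickable object] + [Focusable Canvas Clickable object]
  take Canvas:  [Canvas Clickable object] + [Canvas Clickable object] + [Canvas Clickable object]
  take Clickable:  [Clickable object] + [Clickable object] + [Clickable object]
  take object:  [object] + [object] + [object]
MRO: Model YAMLMixin TextBox JSONMixin Scrollable Focusable Canvas Clickable object
super() in Scrollable.validate on a Model instance goes to the class after Scrollable in Model's MRO: Focusable.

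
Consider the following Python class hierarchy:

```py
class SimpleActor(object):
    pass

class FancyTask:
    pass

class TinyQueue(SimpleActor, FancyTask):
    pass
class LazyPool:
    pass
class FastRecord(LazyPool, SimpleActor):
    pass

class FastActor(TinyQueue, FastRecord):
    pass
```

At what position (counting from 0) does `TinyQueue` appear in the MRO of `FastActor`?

1

L[FastActor] = FastActor + merge(L[TinyQueue], L[FastRecord], [TinyQueue FastRecord])
  take TinyQueue:  [TinyQueue SimpleActor FancyTask object] + [FastRecord LazyPool SimpleActor object] + [TinyQueue FastRecord]
  take FastRecord:  [SimpleActor FancyTask object] + [FastRecord LazyPool SimpleActor object] + [FastRecord]
  take LazyPool:  [SimpleActor FancyTask object] + [LazyPool SimpleActor object]
  take SimpleActor:  [SimpleActor FancyTask object] + [SimpleActor object]
  take FancyTask:  [FancyTask object] + [object]
  take object:  [object] + [object]
MRO: FastActor TinyQueue FastRecord LazyPool SimpleActor FancyTask object
TinyQueue sits at index 1.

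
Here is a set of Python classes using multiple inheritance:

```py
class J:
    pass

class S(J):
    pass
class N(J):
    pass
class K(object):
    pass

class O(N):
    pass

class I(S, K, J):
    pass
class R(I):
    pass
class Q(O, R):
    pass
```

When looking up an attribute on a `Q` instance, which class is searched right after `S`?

L[Q] = Q + merge(L[O], L[R], [O R])
  take O:  [O N J object] + [R I S K J object] + [O R]
  take N:  [N J object] + [R I S K J object] + [R]
  take R:  [J object] + [R I S K J object] + [R]
  take I:  [J object] + [I S K J object]
  take S:  [J object] + [S K J object]
  take K:  [J object] + [K J object]
  take J:  [J object] + [J object]
  take object:  [object] + [object]
MRO: Q O N R I S K J object
S is at position 5; next is K.

K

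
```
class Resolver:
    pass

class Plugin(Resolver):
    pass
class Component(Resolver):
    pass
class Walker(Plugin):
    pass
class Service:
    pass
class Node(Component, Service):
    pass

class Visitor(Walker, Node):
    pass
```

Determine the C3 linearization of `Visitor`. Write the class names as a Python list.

[Visitor, Walker, Plugin, Node, Component, Resolver, Service, object]

L[Visitor] = Visitor + merge(L[Walker], L[Node], [Walker Node])
  take Walker:  [Walker Plugin Resolver object] + [Node Component Resolver Service object] + [Walker Node]
  take Plugin:  [Plugin Resolver object] + [Node Component Resolver Service object] + [Node]
  take Node:  [Resolver object] + [Node Component Resolver Service object] + [Node]
  take Component:  [Resolver object] + [Component Resolver Service object]
  take Resolver:  [Resolver object] + [Resolver Service object]
  take Service:  [object] + [Service object]
  take object:  [object] + [object]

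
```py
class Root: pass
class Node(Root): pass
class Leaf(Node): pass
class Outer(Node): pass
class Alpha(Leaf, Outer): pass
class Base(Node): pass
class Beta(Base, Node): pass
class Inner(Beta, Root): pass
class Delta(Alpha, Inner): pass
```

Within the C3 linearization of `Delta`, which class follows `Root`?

object

L[Delta] = Delta + merge(L[Alpha], L[Inner], [Alpha Inner])
  take Alpha:  [Alpha Leaf Outer Node Root object] + [Inner Beta Base Node Root object] + [Alpha Inner]
  take Leaf:  [Leaf Outer Node Root object] + [Inner Beta Base Node Root object] + [Inner]
  take Outer:  [Outer Node Root object] + [Inner Beta Base Node Root object] + [Inner]
  take Inner:  [Node Root object] + [Inner Beta Base Node Root object] + [Inner]
  take Beta:  [Node Root object] + [Beta Base Node Root object]
  take Base:  [Node Root object] + [Base Node Root object]
  take Node:  [Node Root object] + [Node Root object]
  take Root:  [Root object] + [Root object]
  take object:  [object] + [object]
MRO: Delta Alpha Leaf Outer Inner Beta Base Node Root object
Root is at position 8; next is object.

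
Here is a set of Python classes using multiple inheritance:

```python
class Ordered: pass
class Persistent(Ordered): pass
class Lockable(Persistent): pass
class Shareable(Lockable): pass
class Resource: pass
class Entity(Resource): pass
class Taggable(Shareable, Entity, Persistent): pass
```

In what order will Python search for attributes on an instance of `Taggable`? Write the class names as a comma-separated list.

L[Taggable] = Taggable + merge(L[Shareable], L[Entity], L[Persistent], [Shareable Entity Persistent])
  take Shareable:  [Shareable Lockable Persistent Ordered object] + [Entity Resource object] + [Persistent Ordered object] + [Shareable Entity Persistent]
  take Lockable:  [Lockable Persistent Ordered object] + [Entity Resource object] + [Persistent Ordered object] + [Entity Persistent]
  take Entity:  [Persistent Ordered object] + [Entity Resource object] + [Persistent Ordered object] + [Entity Persistent]
  take Persistent:  [Persistent Ordered object] + [Resource object] + [Persistent Ordered object] + [Persistent]
  take Ordered:  [Ordered object] + [Resource object] + [Ordered object]
  take Resource:  [object] + [Resource object] + [object]
  take object:  [object] + [object] + [object]

Taggable, Shareable, Lockable, Entity, Persistent, Ordered, Resource, object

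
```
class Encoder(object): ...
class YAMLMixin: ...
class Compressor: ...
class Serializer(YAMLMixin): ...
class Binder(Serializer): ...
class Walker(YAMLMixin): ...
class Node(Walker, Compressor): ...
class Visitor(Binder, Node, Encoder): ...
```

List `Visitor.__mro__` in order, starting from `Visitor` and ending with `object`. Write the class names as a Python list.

L[Visitor] = Visitor + merge(L[Binder], L[Node], L[Encoder], [Binder Node Encoder])
  take Binder:  [Binder Serializer YAMLMixin object] + [Node Walker YAMLMixin Compressor object] + [Encoder object] + [Binder Node Encoder]
  take Serializer:  [Serializer YAMLMixin object] + [Node Walker YAMLMixin Compressor object] + [Encoder object] + [Node Encoder]
  take Node:  [YAMLMixin object] + [Node Walker YAMLMixin Compressor object] + [Encoder object] + [Node Encoder]
  take Walker:  [YAMLMixin object] + [Walker YAMLMixin Compressor object] + [Encoder object] + [Encoder]
  take YAMLMixin:  [YAMLMixin object] + [YAMLMixin Compressor object] + [Encoder object] + [Encoder]
  take Compressor:  [object] + [Compressor object] + [Encoder object] + [Encoder]
  take Encoder:  [object] + [object] + [Encoder object] + [Encoder]
  take object:  [object] + [object] + [object]

[Visitor, Binder, Serializer, Node, Walker, YAMLMixin, Compressor, Encoder, object]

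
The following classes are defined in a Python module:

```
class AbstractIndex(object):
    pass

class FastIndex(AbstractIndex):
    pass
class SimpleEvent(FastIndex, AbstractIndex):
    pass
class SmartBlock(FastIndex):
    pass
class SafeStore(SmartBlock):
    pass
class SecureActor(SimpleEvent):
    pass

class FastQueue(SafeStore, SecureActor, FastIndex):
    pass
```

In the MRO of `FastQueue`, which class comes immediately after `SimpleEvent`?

FastIndex

L[FastQueue] = FastQueue + merge(L[SafeStore], L[SecureActor], L[FastIndex], [SafeStore SecureActor FastIndex])
  take SafeStore:  [SafeStore SmartBlock FastIndex AbstractIndex object] + [SecureActor SimpleEvent FastIndex AbstractIndex object] + [FastIndex AbstractIndex object] + [SafeStore SecureActor FastIndex]
  take SmartBlock:  [SmartBlock FastIndex AbstractIndex object] + [SecureActor SimpleEvent FastIndex AbstractIndex object] + [FastIndex AbstractIndex object] + [SecureActor FastIndex]
  take SecureActor:  [FastIndex AbstractIndex object] + [SecureActor SimpleEvent FastIndex AbstractIndex object] + [FastIndex AbstractIndex object] + [SecureActor FastIndex]
  take SimpleEvent:  [FastIndex AbstractIndex object] + [SimpleEvent FastIndex AbstractIndex object] + [FastIndex AbstractIndex object] + [FastIndex]
  take FastIndex:  [FastIndex AbstractIndex object] + [FastIndex AbstractIndex object] + [FastIndex AbstractIndex object] + [FastIndex]
  take AbstractIndex:  [AbstractIndex object] + [AbstractIndex object] + [AbstractIndex object]
  take object:  [object] + [object] + [object]
MRO: FastQueue SafeStore SmartBlock SecureActor SimpleEvent FastIndex AbstractIndex object
SimpleEvent is at position 4; next is FastIndex.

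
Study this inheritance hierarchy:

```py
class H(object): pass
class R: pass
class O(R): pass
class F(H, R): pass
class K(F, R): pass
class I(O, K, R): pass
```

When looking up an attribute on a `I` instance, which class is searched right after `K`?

F

L[I] = I + merge(L[O], L[K], L[R], [O K R])
  take O:  [O R object] + [K F H R object] + [R object] + [O K R]
  take K:  [R object] + [K F H R object] + [R object] + [K R]
  take F:  [R object] + [F H R object] + [R object] + [R]
  take H:  [R object] + [H R object] + [R object] + [R]
  take R:  [R object] + [R object] + [R object] + [R]
  take object:  [object] + [object] + [object]
MRO: I O K F H R object
K is at position 2; next is F.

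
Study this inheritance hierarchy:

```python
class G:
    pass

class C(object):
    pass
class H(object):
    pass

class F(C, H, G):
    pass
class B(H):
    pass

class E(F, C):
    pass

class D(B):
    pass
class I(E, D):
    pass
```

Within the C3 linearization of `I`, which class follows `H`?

L[I] = I + merge(L[E], L[D], [E D])
  take E:  [E F C H G object] + [D B H object] + [E D]
  take F:  [F C H G object] + [D B H object] + [D]
  take C:  [C H G object] + [D B H object] + [D]
  take D:  [H G object] + [D B H object] + [D]
  take B:  [H G object] + [B H object]
  take H:  [H G object] + [H object]
  take G:  [G object] + [object]
  take object:  [object] + [object]
MRO: I E F C D B H G object
H is at position 6; next is G.

G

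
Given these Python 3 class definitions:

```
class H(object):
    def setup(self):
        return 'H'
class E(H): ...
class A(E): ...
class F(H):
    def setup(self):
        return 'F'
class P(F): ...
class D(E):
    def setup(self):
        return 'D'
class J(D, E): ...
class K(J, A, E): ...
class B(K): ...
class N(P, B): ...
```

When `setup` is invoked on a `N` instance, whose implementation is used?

L[N] = N + merge(L[P], L[B], [P B])
  take P:  [P F H object] + [B K J D A E H object] + [P B]
  take F:  [F H object] + [B K J D A E H object] + [B]
  take B:  [H object] + [B K J D A E H object] + [B]
  take K:  [H object] + [K J D A E H object]
  take J:  [H object] + [J D A E H object]
  take D:  [H object] + [D A E H object]
  take A:  [H object] + [A E H object]
  take E:  [H object] + [E H object]
  take H:  [H object] + [H object]
  take object:  [object] + [object]
MRO: N P F B K J D A E H object
setup is defined in: D, F, H. First along the MRO is F.

F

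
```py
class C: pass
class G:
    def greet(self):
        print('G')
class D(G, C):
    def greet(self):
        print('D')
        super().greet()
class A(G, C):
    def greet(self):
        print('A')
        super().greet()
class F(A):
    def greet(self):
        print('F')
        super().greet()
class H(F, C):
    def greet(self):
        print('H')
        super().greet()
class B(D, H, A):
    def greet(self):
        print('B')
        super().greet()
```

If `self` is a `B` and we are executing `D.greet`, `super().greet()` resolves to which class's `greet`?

H

L[B] = B + merge(L[D], L[H], L[A], [D H A])
  take D:  [D G C object] + [H F A G C object] + [A G C object] + [D H A]
  take H:  [G C object] + [H F A G C object] + [A G C object] + [H A]
  take F:  [G C object] + [F A G C object] + [A G C object] + [A]
  take A:  [G C object] + [A G C object] + [A G C object] + [A]
  take G:  [G C object] + [G C object] + [G C object]
  take C:  [C object] + [C object] + [C object]
  take object:  [object] + [object] + [object]
MRO: B D H F A G C object
super() in D.greet on a B instance goes to the class after D in B's MRO: H.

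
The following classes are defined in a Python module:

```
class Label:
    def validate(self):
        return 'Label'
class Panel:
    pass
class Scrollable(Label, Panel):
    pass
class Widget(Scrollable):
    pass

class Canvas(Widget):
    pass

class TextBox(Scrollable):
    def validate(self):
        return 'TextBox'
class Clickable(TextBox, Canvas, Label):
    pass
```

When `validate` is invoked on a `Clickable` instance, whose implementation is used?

L[Clickable] = Clickable + merge(L[TextBox], L[Canvas], L[Label], [TextBox Canvas Label])
  take TextBox:  [TextBox Scrollable Label Panel object] + [Canvas Widget Scrollable Label Panel object] + [Label object] + [TextBox Canvas Label]
  take Canvas:  [Scrollable Label Panel object] + [Canvas Widget Scrollable Label Panel object] + [Label object] + [Canvas Label]
  take Widget:  [Scrollable Label Panel object] + [Widget Scrollable Label Panel object] + [Label object] + [Label]
  take Scrollable:  [Scrollable Label Panel object] + [Scrollable Label Panel object] + [Label object] + [Label]
  take Label:  [Label Panel object] + [Label Panel object] + [Label object] + [Label]
  take Panel:  [Panel object] + [Panel object] + [object]
  take object:  [object] + [object] + [object]
MRO: Clickable TextBox Canvas Widget Scrollable Label Panel object
validate is defined in: Label, TextBox. First along the MRO is TextBox.

TextBox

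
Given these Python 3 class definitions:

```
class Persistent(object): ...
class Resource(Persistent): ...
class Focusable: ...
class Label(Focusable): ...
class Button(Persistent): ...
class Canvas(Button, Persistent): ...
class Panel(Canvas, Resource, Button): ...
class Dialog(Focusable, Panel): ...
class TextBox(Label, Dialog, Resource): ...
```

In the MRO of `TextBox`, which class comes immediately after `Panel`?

L[TextBox] = TextBox + merge(L[Label], L[Dialog], L[Resource], [Label Dialog Resource])
  take Label:  [Label Focusable object] + [Dialog Focusable Panel Canvas Resource Button Persistent object] + [Resource Persistent object] + [Label Dialog Resource]
  take Dialog:  [Focusable object] + [Dialog Focusable Panel Canvas Resource Button Persistent object] + [Resource Persistent object] + [Dialog Resource]
  take Focusable:  [Focusable object] + [Focusable Panel Canvas Resource Button Persistent object] + [Resource Persistent object] + [Resource]
  take Panel:  [object] + [Panel Canvas Resource Button Persistent object] + [Resource Persistent object] + [Resource]
  take Canvas:  [object] + [Canvas Resource Button Persistent object] + [Resource Persistent object] + [Resource]
  take Resource:  [object] + [Resource Button Persistent object] + [Resource Persistent object] + [Resource]
  take Button:  [object] + [Button Persistent object] + [Persistent object]
  take Persistent:  [object] + [Persistent object] + [Persistent object]
  take object:  [object] + [object] + [object]
MRO: TextBox Label Dialog Focusable Panel Canvas Resource Button Persistent object
Panel is at position 4; next is Canvas.

Canvas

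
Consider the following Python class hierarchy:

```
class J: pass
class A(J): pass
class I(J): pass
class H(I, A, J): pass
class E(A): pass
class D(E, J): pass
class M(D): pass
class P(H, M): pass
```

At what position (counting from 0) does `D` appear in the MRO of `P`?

L[P] = P + merge(L[H], L[M], [H M])
  take H:  [H I A J object] + [M D E A J object] + [H M]
  take I:  [I A J object] + [M D E A J object] + [M]
  take M:  [A J object] + [M D E A J object] + [M]
  take D:  [A J object] + [D E A J object]
  take E:  [A J object] + [E A J object]
  take A:  [A J object] + [A J object]
  take J:  [J object] + [J object]
  take object:  [object] + [object]
MRO: P H I M D E A J object
D sits at index 4.

4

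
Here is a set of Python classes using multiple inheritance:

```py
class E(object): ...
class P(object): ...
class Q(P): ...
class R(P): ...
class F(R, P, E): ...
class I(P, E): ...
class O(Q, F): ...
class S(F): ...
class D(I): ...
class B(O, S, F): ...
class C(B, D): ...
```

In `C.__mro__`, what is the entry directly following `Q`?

L[C] = C + merge(L[B], L[D], [B D])
  take B:  [B O Q S F R P E object] + [D I P E object] + [B D]
  take O:  [O Q S F R P E object] + [D I P E object] + [D]
  take Q:  [Q S F R P E object] + [D I P E object] + [D]
  take S:  [S F R P E object] + [D I P E object] + [D]
  take F:  [F R P E object] + [D I P E object] + [D]
  take R:  [R P E object] + [D I P E object] + [D]
  take D:  [P E object] + [D I P E object] + [D]
  take I:  [P E object] + [I P E object]
  take P:  [P E object] + [P E object]
  take E:  [E object] + [E object]
  take object:  [object] + [object]
MRO: C B O Q S F R D I P E object
Q is at position 3; next is S.

S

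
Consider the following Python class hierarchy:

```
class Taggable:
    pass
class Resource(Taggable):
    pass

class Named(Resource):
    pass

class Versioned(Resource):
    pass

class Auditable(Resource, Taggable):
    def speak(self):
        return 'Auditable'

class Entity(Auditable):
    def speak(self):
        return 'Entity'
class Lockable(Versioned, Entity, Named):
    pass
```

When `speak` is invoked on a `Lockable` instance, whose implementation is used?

L[Lockable] = Lockable + merge(L[Versioned], L[Entity], L[Named], [Versioned Entity Named])
  take Versioned:  [Versioned Resource Taggable object] + [Entity Auditable Resource Taggable object] + [Named Resource Taggable object] + [Versioned Entity Named]
  take Entity:  [Resource Taggable object] + [Entity Auditable Resource Taggable object] + [Named Resource Taggable object] + [Entity Named]
  take Auditable:  [Resource Taggable object] + [Auditable Resource Taggable object] + [Named Resource Taggable object] + [Named]
  take Named:  [Resource Taggable object] + [Resource Taggable object] + [Named Resource Taggable object] + [Named]
  take Resource:  [Resource Taggable object] + [Resource Taggable object] + [Resource Taggable object]
  take Taggable:  [Taggable object] + [Taggable object] + [Taggable object]
  take object:  [object] + [object] + [object]
MRO: Lockable Versioned Entity Auditable Named Resource Taggable object
speak is defined in: Auditable, Entity. First along the MRO is Entity.

Entity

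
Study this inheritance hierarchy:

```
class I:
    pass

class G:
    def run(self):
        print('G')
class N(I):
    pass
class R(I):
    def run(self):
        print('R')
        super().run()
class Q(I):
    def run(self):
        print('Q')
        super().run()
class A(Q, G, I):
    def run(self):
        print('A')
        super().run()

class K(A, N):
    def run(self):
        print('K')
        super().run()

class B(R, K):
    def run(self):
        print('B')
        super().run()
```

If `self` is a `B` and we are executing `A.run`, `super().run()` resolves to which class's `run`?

L[B] = B + merge(L[R], L[K], [R K])
  take R:  [R I object] + [K A Q G N I object] + [R K]
  take K:  [I object] + [K A Q G N I object] + [K]
  take A:  [I object] + [A Q G N I object]
  take Q:  [I object] + [Q G N I object]
  take G:  [I object] + [G N I object]
  take N:  [I object] + [N I object]
  take I:  [I object] + [I object]
  take object:  [object] + [object]
MRO: B R K A Q G N I object
super() in A.run on a B instance goes to the class after A in B's MRO: Q.

Q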